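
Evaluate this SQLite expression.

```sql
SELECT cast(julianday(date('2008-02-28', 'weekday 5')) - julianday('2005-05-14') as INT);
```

1021

`weekday 5` advances to the next Friday; 2008-02-28 is a Thursday, so it moves forward to 2008-02-29.
17 days remain in May 2005 after the 14th (31 − 14).
Full months from June 2005 through January 2008 contribute their day counts.
Then 29 days into February 2008.
Total: 17 + 30 + 31 + 31 + 30 + 31 + 30 + 31 + 31 + 28 + 31 + 30 + 31 + 30 + 31 + 31 + 30 + 31 + 30 + 31 + 31 + 28 + 31 + 30 + 31 + 30 + 31 + 31 + 30 + 31 + 30 + 31 + 31 + 29 = 1021.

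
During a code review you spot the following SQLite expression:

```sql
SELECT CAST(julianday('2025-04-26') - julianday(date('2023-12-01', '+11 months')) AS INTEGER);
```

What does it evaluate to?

Adding +11 months to 2023-12-01 gives 2024-11-01.
29 days remain in November 2024 after the 1st (30 − 1).
December 2024: 31 days.
January 2025: 31 days.
February 2025: 28 days.
March 2025: 31 days.
Then 26 days into April 2025.
Total: 29 + 31 + 31 + 28 + 31 + 26 = 176.

176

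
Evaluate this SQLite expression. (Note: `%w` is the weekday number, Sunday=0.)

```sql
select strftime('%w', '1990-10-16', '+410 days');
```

First apply '+410 days': 1990-10-16 → 1991-11-30.
1991-11-30 is a Saturday; with Sunday=0 that is 6.

6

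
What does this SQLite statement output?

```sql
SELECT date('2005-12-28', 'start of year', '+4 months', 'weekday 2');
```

2005-05-03

`start of year` rewinds 2005-12-28 to 2005-01-01.
Adding +4 months to 2005-01-01 gives 2005-05-01.
`weekday 2` advances to the next Tuesday; 2005-05-01 is a Sunday, so it moves forward to 2005-05-03.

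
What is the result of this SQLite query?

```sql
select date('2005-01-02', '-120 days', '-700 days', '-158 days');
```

2002-04-30

Applying '-120 days' to 2005-01-02: counting 120 days back gives 2004-09-04.
Applying '-700 days' to 2004-09-04: counting 700 days back gives 2002-10-05.
Applying '-158 days' to 2002-10-05: counting 158 days back gives 2002-04-30.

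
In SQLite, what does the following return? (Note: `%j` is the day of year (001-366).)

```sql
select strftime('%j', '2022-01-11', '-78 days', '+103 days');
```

036

First apply '-78 days', '+103 days': 2022-01-11 → 2022-02-05.
Day-of-year for 2022-02-05: days since 2022-01-01 inclusive = 36, zero-padded to 036.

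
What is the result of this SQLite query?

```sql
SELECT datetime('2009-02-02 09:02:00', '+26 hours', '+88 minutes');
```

+26 hours from 2009-02-02 09:02:00 is 2009-02-03 11:02:00 (crosses midnight).
88 minutes = 1h 28m; +88 minutes from 2009-02-03 11:02:00 is 2009-02-03 12:30:00.

2009-02-03 12:30:00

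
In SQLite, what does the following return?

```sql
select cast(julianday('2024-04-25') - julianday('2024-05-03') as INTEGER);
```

-8

5 days remain in April 2024 after the 25th (30 − 25).
Then 3 days into May 2024.
Total: 5 + 3 = 8.
The subtraction is earlier − later, so the result is −8 → -8.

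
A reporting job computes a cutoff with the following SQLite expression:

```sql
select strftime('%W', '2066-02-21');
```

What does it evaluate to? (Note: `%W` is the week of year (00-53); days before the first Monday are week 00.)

07

2066-02-21 is a Sunday. SQLite's %W counts Mondays since the year started; the result is 07.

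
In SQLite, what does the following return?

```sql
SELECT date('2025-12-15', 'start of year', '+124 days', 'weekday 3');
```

2025-05-07

`start of year` rewinds 2025-12-15 to 2025-01-01.
Applying '+124 days' to 2025-01-01: counting 124 days forward gives 2025-05-05.
`weekday 3` advances to the next Wednesday; 2025-05-05 is a Monday, so it moves forward to 2025-05-07.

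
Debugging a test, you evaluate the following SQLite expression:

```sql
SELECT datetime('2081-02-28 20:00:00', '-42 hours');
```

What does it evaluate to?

2081-02-27 02:00:00

-42 hours from 2081-02-28 20:00:00 is 2081-02-27 02:00:00 (crosses midnight).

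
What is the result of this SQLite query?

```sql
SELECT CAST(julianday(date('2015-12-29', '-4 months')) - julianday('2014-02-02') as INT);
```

Adding -4 months to 2015-12-29 gives 2015-08-29.
26 days remain in February 2014 after the 2nd (28 − 2).
Full months from March 2014 through July 2015 contribute their day counts.
Then 29 days into August 2015.
Total: 26 + 31 + 30 + 31 + 30 + 31 + 31 + 30 + 31 + 30 + 31 + 31 + 28 + 31 + 30 + 31 + 30 + 31 + 29 = 573.

573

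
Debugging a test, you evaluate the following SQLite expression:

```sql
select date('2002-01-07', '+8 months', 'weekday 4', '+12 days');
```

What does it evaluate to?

Adding +8 months to 2002-01-07 gives 2002-09-07.
`weekday 4` advances to the next Thursday; 2002-09-07 is a Saturday, so it moves forward to 2002-09-12.
Advancing 12 more days within September lands on 2002-09-24.

2002-09-24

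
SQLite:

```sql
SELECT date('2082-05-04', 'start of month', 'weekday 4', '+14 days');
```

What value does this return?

`start of month` rewinds 2082-05-04 to 2082-05-01.
`weekday 4` advances to the next Thursday; 2082-05-01 is a Friday, so it moves forward to 2082-05-07.
Advancing 14 more days within May lands on 2082-05-21.

2082-05-21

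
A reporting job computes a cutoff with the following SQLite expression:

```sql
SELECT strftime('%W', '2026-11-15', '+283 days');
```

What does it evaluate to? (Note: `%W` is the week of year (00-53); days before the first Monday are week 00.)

34

First apply '+283 days': 2026-11-15 → 2027-08-25.
2027-08-25 is a Wednesday. SQLite's %W counts Mondays since the year started; the result is 34.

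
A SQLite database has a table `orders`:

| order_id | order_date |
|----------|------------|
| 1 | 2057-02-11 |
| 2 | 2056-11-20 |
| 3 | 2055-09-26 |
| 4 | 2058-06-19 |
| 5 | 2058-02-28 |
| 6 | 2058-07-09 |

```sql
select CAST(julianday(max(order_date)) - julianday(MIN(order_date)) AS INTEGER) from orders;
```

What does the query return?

MIN = 2055-09-26, MAX = 2058-07-09.
4 days remain in September 2055 after the 26th (30 − 26).
Full months from October 2055 through June 2058 contribute their day counts.
Then 9 days into July 2058.
Total: 4 + 31 + 30 + 31 + 31 + 29 + 31 + 30 + 31 + 30 + 31 + 31 + 30 + 31 + 30 + 31 + 31 + 28 + 31 + 30 + 31 + 30 + 31 + 31 + 30 + 31 + 30 + 31 + 31 + 28 + 31 + 30 + 31 + 30 + 9 = 1017.

1017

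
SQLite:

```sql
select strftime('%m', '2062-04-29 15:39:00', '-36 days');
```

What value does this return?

03

First apply '-36 days': 2062-04-29 15:39:00 → 2062-03-24 15:39:00.
`%m` extracts the 2-digit month (01-12): 03.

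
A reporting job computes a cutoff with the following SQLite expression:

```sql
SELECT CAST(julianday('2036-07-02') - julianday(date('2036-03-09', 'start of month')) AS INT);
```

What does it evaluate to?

`start of month` rewinds 2036-03-09 to 2036-03-01.
30 days remain in March 2036 after the 1st (31 − 1).
April 2036: 30 days.
May 2036: 31 days.
June 2036: 30 days.
Then 2 days into July 2036.
Total: 30 + 30 + 31 + 30 + 2 = 123.

123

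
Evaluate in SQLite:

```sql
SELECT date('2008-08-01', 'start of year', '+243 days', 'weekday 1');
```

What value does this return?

2008-09-01

`start of year` rewinds 2008-08-01 to 2008-01-01.
Applying '+243 days' to 2008-01-01: counting 243 days forward gives 2008-08-31.
`weekday 1` advances to the next Monday; 2008-08-31 is a Sunday, so it moves forward to 2008-09-01.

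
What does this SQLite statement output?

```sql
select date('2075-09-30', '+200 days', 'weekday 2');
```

Applying '+200 days' to 2075-09-30: counting 200 days forward gives 2076-04-17.
`weekday 2` advances to the next Tuesday; 2076-04-17 is a Friday, so it moves forward to 2076-04-21.

2076-04-21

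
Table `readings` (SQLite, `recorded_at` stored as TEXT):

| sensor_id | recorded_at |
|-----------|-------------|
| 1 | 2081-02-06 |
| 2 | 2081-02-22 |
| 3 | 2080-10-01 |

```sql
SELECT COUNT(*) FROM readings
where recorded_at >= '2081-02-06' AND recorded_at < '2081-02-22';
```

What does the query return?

Rows in [2081-02-06, 2081-02-22): 2081-02-06 → 1 row.

1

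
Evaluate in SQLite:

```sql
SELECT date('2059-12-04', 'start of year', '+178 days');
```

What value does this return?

2059-06-28

`start of year` rewinds 2059-12-04 to 2059-01-01.
Applying '+178 days' to 2059-01-01: counting 178 days forward gives 2059-06-28.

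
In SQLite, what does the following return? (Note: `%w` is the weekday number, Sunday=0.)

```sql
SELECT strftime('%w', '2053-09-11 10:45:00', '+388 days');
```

First apply '+388 days': 2053-09-11 10:45:00 → 2054-10-04 10:45:00.
2054-10-04 is a Sunday; with Sunday=0 that is 0.

0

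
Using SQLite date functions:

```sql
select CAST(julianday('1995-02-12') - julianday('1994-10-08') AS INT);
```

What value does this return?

127

23 days remain in October 1994 after the 8th (31 − 8).
November 1994: 30 days.
December 1994: 31 days.
January 1995: 31 days.
Then 12 days into February 1995.
Total: 23 + 30 + 31 + 31 + 12 = 127.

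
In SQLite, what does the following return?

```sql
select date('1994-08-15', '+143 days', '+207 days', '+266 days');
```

Applying '+143 days' to 1994-08-15: counting 143 days forward gives 1995-01-05.
Applying '+207 days' to 1995-01-05: counting 207 days forward gives 1995-07-31.
Applying '+266 days' to 1995-07-31: counting 266 days forward gives 1996-04-22.

1996-04-22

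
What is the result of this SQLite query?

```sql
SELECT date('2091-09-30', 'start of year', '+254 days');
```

2091-09-12

`start of year` rewinds 2091-09-30 to 2091-01-01.
Applying '+254 days' to 2091-01-01: counting 254 days forward gives 2091-09-12.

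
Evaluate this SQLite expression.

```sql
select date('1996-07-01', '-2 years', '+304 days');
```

Adding -2 years to 1996-07-01 gives 1994-07-01.
Applying '+304 days' to 1994-07-01: counting 304 days forward gives 1995-05-01.

1995-05-01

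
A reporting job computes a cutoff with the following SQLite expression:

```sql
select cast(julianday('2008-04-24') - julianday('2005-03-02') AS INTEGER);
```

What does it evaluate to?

1149

29 days remain in March 2005 after the 2nd (31 − 2).
Full months from April 2005 through March 2008 contribute their day counts.
Then 24 days into April 2008.
Total: 29 + 30 + 31 + 30 + 31 + 31 + 30 + 31 + 30 + 31 + 31 + 28 + 31 + 30 + 31 + 30 + 31 + 31 + 30 + 31 + 30 + 31 + 31 + 28 + 31 + 30 + 31 + 30 + 31 + 31 + 30 + 31 + 30 + 31 + 31 + 29 + 31 + 24 = 1149.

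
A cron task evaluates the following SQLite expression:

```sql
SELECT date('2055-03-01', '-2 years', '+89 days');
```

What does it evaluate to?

2053-05-29

Adding -2 years to 2055-03-01 gives 2053-03-01.
Applying '+89 days' to 2053-03-01: counting 89 days forward gives 2053-05-29.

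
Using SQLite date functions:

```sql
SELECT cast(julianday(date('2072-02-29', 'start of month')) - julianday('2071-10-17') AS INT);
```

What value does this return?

`start of month` rewinds 2072-02-29 to 2072-02-01.
14 days remain in October 2071 after the 17th (31 − 17).
November 2071: 30 days.
December 2071: 31 days.
January 2072: 31 days.
Then 1 day into February 2072.
Total: 14 + 30 + 31 + 31 + 1 = 107.

107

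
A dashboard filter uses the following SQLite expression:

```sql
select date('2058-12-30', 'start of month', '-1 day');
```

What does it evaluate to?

`start of month` rewinds 2058-12-30 to 2058-12-01.
Going back 1 day from 2058-12-01 reaches 2058-11-30 (last day of November, 30 days).

2058-11-30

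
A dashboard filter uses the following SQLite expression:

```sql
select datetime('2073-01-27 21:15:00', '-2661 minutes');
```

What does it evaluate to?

2073-01-26 00:54:00

2661 minutes = 44h 21m; -2661 minutes from 2073-01-27 21:15:00 is 2073-01-26 00:54:00 (crosses midnight).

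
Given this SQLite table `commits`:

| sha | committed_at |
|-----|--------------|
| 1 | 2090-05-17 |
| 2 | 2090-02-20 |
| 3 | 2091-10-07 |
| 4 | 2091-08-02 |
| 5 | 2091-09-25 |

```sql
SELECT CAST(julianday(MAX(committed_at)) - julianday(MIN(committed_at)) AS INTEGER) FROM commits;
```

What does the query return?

MIN = 2090-02-20, MAX = 2091-10-07.
8 days remain in February 2090 after the 20th (28 − 20).
Full months from March 2090 through September 2091 contribute their day counts.
Then 7 days into October 2091.
Total: 8 + 31 + 30 + 31 + 30 + 31 + 31 + 30 + 31 + 30 + 31 + 31 + 28 + 31 + 30 + 31 + 30 + 31 + 31 + 30 + 7 = 594.

594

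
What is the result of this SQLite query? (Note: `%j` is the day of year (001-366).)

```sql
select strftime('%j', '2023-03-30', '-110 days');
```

344

First apply '-110 days': 2023-03-30 → 2022-12-10.
Day-of-year for 2022-12-10: days since 2022-01-01 inclusive = 344, zero-padded to 344.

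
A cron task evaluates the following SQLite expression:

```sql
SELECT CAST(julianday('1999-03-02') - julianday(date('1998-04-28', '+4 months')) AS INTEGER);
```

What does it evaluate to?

Adding +4 months to 1998-04-28 gives 1998-08-28.
3 days remain in August 1998 after the 28th (31 − 28).
Full months from September 1998 through February 1999 contribute their day counts.
Then 2 days into March 1999.
Total: 3 + 30 + 31 + 30 + 31 + 31 + 28 + 2 = 186.

186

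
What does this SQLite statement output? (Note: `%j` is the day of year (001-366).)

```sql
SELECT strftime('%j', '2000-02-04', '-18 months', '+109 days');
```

First apply '-18 months', '+109 days': 2000-02-04 → 1998-11-21.
Day-of-year for 1998-11-21: days since 1998-01-01 inclusive = 325, zero-padded to 325.

325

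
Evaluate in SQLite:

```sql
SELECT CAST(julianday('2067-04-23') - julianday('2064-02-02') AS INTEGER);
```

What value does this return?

27 days remain in February 2064 after the 2nd (29 − 2).
Full months from March 2064 through March 2067 contribute their day counts.
Then 23 days into April 2067.
Total: 27 + 31 + 30 + 31 + 30 + 31 + 31 + 30 + 31 + 30 + 31 + 31 + 28 + 31 + 30 + 31 + 30 + 31 + 31 + 30 + 31 + 30 + 31 + 31 + 28 + 31 + 30 + 31 + 30 + 31 + 31 + 30 + 31 + 30 + 31 + 31 + 28 + 31 + 23 = 1176.

1176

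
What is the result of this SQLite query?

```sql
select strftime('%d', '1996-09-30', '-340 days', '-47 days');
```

First apply '-340 days', '-47 days': 1996-09-30 → 1995-09-09.
`%d` extracts the 2-digit day of month: 09.

09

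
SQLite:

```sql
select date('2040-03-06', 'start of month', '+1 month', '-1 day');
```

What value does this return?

2040-03-31

`start of month` rewinds 2040-03-06 to 2040-03-01.
Adding +1 month to 2040-03-01 gives 2040-04-01.
Going back 1 day from 2040-04-01 reaches 2040-03-31 (last day of March, 31 days).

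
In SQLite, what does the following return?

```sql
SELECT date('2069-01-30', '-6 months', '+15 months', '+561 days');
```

2071-05-14

Adding -6 months to 2069-01-30 gives 2068-07-30.
Adding +15 months to 2068-07-30 gives 2069-10-30.
Applying '+561 days' to 2069-10-30: counting 561 days forward gives 2071-05-14.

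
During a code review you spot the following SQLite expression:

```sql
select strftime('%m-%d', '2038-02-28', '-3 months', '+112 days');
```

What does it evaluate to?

03-20

First apply '-3 months', '+112 days': 2038-02-28 → 2038-03-20.
`%m-%d` extracts the month-day: 03-20.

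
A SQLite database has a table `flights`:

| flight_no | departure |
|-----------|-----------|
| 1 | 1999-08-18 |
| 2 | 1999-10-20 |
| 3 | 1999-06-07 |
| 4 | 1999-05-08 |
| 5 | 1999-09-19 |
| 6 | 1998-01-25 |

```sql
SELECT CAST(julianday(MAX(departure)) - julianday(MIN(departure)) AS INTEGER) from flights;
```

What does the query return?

MIN = 1998-01-25, MAX = 1999-10-20.
6 days remain in January 1998 after the 25th (31 − 25).
Full months from February 1998 through September 1999 contribute their day counts.
Then 20 days into October 1999.
Total: 6 + 28 + 31 + 30 + 31 + 30 + 31 + 31 + 30 + 31 + 30 + 31 + 31 + 28 + 31 + 30 + 31 + 30 + 31 + 31 + 30 + 20 = 633.

633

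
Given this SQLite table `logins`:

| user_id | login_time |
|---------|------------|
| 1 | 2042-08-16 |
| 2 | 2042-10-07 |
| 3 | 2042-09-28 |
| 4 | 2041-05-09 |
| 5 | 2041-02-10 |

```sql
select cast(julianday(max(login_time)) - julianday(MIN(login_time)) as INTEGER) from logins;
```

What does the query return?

604

MIN = 2041-02-10, MAX = 2042-10-07.
18 days remain in February 2041 after the 10th (28 − 10).
Full months from March 2041 through September 2042 contribute their day counts.
Then 7 days into October 2042.
Total: 18 + 31 + 30 + 31 + 30 + 31 + 31 + 30 + 31 + 30 + 31 + 31 + 28 + 31 + 30 + 31 + 30 + 31 + 31 + 30 + 7 = 604.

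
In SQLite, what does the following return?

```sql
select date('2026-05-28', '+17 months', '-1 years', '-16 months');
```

2025-06-28

Adding +17 months to 2026-05-28 gives 2027-10-28.
Adding -1 year to 2027-10-28 gives 2026-10-28.
Adding -16 months to 2026-10-28 gives 2025-06-28.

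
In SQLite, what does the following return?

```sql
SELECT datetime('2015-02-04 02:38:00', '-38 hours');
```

2015-02-02 12:38:00

-38 hours from 2015-02-04 02:38:00 is 2015-02-02 12:38:00 (crosses midnight).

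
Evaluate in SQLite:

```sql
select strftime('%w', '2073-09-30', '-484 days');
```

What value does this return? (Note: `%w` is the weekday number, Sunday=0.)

5

First apply '-484 days': 2073-09-30 → 2072-06-03.
2072-06-03 is a Friday; with Sunday=0 that is 5.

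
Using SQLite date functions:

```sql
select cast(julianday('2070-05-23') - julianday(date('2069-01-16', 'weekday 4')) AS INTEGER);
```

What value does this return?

`weekday 4` advances to the next Thursday; 2069-01-16 is a Wednesday, so it moves forward to 2069-01-17.
14 days remain in January 2069 after the 17th (31 − 17).
Full months from February 2069 through April 2070 contribute their day counts.
Then 23 days into May 2070.
Total: 14 + 28 + 31 + 30 + 31 + 30 + 31 + 31 + 30 + 31 + 30 + 31 + 31 + 28 + 31 + 30 + 23 = 491.

491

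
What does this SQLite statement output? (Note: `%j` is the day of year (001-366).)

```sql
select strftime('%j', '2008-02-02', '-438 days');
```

325

First apply '-438 days': 2008-02-02 → 2006-11-21.
Day-of-year for 2006-11-21: days since 2006-01-01 inclusive = 325, zero-padded to 325.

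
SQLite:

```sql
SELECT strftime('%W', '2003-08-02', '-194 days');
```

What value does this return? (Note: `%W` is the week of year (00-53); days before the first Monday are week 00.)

First apply '-194 days': 2003-08-02 → 2003-01-20.
2003-01-20 is a Monday. SQLite's %W counts Mondays since the year started; the result is 03.

03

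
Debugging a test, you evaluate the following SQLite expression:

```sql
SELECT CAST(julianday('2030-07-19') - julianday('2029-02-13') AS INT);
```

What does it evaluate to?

15 days remain in February 2029 after the 13th (28 − 13).
Full months from March 2029 through June 2030 contribute their day counts.
Then 19 days into July 2030.
Total: 15 + 31 + 30 + 31 + 30 + 31 + 31 + 30 + 31 + 30 + 31 + 31 + 28 + 31 + 30 + 31 + 30 + 19 = 521.

521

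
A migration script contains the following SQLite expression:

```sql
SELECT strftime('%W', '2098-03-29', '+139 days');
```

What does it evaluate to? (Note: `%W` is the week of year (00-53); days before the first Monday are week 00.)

32

First apply '+139 days': 2098-03-29 → 2098-08-15.
2098-08-15 is a Friday. SQLite's %W counts Mondays since the year started; the result is 32.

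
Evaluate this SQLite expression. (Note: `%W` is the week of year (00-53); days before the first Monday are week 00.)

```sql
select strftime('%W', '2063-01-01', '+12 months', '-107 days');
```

First apply '+12 months', '-107 days': 2063-01-01 → 2063-09-16.
2063-09-16 is a Sunday. SQLite's %W counts Mondays since the year started; the result is 37.

37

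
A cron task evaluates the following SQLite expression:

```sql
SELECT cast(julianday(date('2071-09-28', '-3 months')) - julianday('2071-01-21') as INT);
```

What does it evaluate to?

158

Adding -3 months to 2071-09-28 gives 2071-06-28.
10 days remain in January 2071 after the 21st (31 − 21).
February 2071: 28 days.
March 2071: 31 days.
April 2071: 30 days.
May 2071: 31 days.
Then 28 days into June 2071.
Total: 10 + 28 + 31 + 30 + 31 + 28 = 158.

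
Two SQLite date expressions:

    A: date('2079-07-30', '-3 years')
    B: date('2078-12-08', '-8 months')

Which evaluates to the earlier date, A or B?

A = 2076-07-30.
B = 2078-04-08.
A is earlier.

A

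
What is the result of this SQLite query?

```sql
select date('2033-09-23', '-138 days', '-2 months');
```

Applying '-138 days' to 2033-09-23: counting 138 days back gives 2033-05-08.
Adding -2 months to 2033-05-08 gives 2033-03-08.

2033-03-08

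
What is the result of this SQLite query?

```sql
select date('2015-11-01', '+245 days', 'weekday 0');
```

2016-07-03

Applying '+245 days' to 2015-11-01: counting 245 days forward gives 2016-07-03.
`weekday 0` advances to the next Sunday; 2016-07-03 is already a Sunday, so it stays at 2016-07-03.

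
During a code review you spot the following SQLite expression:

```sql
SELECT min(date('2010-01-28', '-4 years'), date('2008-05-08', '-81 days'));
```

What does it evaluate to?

2006-01-28

date('2010-01-28', '-4 years') → 2006-01-28.
date('2008-05-08', '-81 days') → 2008-02-17.
Earlier of the two is 2006-01-28.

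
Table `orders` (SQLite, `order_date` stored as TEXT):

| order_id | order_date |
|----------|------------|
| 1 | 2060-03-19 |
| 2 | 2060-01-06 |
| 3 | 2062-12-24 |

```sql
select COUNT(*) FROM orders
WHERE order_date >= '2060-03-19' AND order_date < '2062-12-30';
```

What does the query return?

Rows in [2060-03-19, 2062-12-30): 2060-03-19, 2062-12-24 → 2 rows.

2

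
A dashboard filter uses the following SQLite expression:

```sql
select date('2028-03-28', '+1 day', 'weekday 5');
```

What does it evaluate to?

Advancing 1 more day within March lands on 2028-03-29.
`weekday 5` advances to the next Friday; 2028-03-29 is a Wednesday, so it moves forward to 2028-03-31.

2028-03-31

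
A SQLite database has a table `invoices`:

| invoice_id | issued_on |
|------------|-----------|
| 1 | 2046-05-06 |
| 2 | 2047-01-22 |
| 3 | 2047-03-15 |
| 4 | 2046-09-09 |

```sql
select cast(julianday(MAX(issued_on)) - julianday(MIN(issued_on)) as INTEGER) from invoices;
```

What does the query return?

313

MIN = 2046-05-06, MAX = 2047-03-15.
25 days remain in May 2046 after the 6th (31 − 6).
Full months from June 2046 through February 2047 contribute their day counts.
Then 15 days into March 2047.
Total: 25 + 30 + 31 + 31 + 30 + 31 + 30 + 31 + 31 + 28 + 15 = 313.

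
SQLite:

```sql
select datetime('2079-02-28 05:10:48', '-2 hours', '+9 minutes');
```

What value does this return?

2079-02-28 03:19:48

-2 hours from 2079-02-28 05:10:48 is 2079-02-28 03:10:48.
+9 minutes from 2079-02-28 03:10:48 is 2079-02-28 03:19:48.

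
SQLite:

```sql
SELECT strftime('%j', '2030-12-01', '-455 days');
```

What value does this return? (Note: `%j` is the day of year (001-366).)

First apply '-455 days': 2030-12-01 → 2029-09-02.
Day-of-year for 2029-09-02: days since 2029-01-01 inclusive = 245, zero-padded to 245.

245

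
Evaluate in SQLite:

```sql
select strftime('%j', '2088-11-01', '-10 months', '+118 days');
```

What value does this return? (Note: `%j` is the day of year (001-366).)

First apply '-10 months', '+118 days': 2088-11-01 → 2088-04-28.
Day-of-year for 2088-04-28: days since 2088-01-01 inclusive = 119, zero-padded to 119.

119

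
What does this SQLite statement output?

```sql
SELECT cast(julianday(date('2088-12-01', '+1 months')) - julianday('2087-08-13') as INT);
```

Adding +1 month to 2088-12-01 gives 2089-01-01.
18 days remain in August 2087 after the 13th (31 − 13).
Full months from September 2087 through December 2088 contribute their day counts.
Then 1 day into January 2089.
Total: 18 + 30 + 31 + 30 + 31 + 31 + 29 + 31 + 30 + 31 + 30 + 31 + 31 + 30 + 31 + 30 + 31 + 1 = 507.

507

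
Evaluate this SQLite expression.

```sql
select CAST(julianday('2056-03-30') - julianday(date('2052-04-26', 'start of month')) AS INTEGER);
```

`start of month` rewinds 2052-04-26 to 2052-04-01.
29 days remain in April 2052 after the 1st (30 − 1).
Full months from May 2052 through February 2056 contribute their day counts.
Then 30 days into March 2056.
Total: 29 + 31 + 30 + 31 + 31 + 30 + 31 + 30 + 31 + 31 + 28 + 31 + 30 + 31 + 30 + 31 + 31 + 30 + 31 + 30 + 31 + 31 + 28 + 31 + 30 + 31 + 30 + 31 + 31 + 30 + 31 + 30 + 31 + 31 + 28 + 31 + 30 + 31 + 30 + 31 + 31 + 30 + 31 + 30 + 31 + 31 + 29 + 30 = 1459.

1459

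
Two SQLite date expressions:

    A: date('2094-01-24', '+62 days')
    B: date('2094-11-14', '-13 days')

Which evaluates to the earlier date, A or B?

A

A = 2094-03-27.
B = 2094-11-01.
A is earlier.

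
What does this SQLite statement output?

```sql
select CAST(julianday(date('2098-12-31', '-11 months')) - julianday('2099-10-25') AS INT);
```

-632

Adding -11 months to 2098-12-31 gives 2098-01-31.
0 days remain in January 2098 after the 31st (31 − 31).
Full months from February 2098 through September 2099 contribute their day counts.
Then 25 days into October 2099.
Total: 0 + 28 + 31 + 30 + 31 + 30 + 31 + 31 + 30 + 31 + 30 + 31 + 31 + 28 + 31 + 30 + 31 + 30 + 31 + 31 + 30 + 25 = 632.
The subtraction is earlier − later, so the result is −632 → -632.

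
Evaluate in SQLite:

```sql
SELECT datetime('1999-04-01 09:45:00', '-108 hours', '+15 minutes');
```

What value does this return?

1999-03-27 22:00:00

-108 hours from 1999-04-01 09:45:00 is 1999-03-27 21:45:00 (crosses midnight).
+15 minutes from 1999-03-27 21:45:00 is 1999-03-27 22:00:00.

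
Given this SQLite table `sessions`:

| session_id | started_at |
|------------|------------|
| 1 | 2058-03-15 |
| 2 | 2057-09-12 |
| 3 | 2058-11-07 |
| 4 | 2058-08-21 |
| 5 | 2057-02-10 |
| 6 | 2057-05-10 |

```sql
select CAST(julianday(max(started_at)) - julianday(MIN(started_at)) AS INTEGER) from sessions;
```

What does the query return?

MIN = 2057-02-10, MAX = 2058-11-07.
18 days remain in February 2057 after the 10th (28 − 10).
Full months from March 2057 through October 2058 contribute their day counts.
Then 7 days into November 2058.
Total: 18 + 31 + 30 + 31 + 30 + 31 + 31 + 30 + 31 + 30 + 31 + 31 + 28 + 31 + 30 + 31 + 30 + 31 + 31 + 30 + 31 + 7 = 635.

635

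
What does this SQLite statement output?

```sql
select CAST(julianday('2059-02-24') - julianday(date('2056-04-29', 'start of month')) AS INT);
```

`start of month` rewinds 2056-04-29 to 2056-04-01.
29 days remain in April 2056 after the 1st (30 − 1).
Full months from May 2056 through January 2059 contribute their day counts.
Then 24 days into February 2059.
Total: 29 + 31 + 30 + 31 + 31 + 30 + 31 + 30 + 31 + 31 + 28 + 31 + 30 + 31 + 30 + 31 + 31 + 30 + 31 + 30 + 31 + 31 + 28 + 31 + 30 + 31 + 30 + 31 + 31 + 30 + 31 + 30 + 31 + 31 + 24 = 1059.

1059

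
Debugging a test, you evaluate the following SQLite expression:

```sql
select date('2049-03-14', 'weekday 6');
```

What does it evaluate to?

2049-03-20

`weekday 6` advances to the next Saturday; 2049-03-14 is a Sunday, so it moves forward to 2049-03-20.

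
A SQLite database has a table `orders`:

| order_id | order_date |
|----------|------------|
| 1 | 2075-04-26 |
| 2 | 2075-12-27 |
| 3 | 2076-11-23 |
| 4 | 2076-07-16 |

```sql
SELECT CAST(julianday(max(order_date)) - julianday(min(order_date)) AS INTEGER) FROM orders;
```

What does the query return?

577

MIN = 2075-04-26, MAX = 2076-11-23.
4 days remain in April 2075 after the 26th (30 − 26).
Full months from May 2075 through October 2076 contribute their day counts.
Then 23 days into November 2076.
Total: 4 + 31 + 30 + 31 + 31 + 30 + 31 + 30 + 31 + 31 + 29 + 31 + 30 + 31 + 30 + 31 + 31 + 30 + 31 + 23 = 577.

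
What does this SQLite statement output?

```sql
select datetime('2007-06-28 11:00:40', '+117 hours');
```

+117 hours from 2007-06-28 11:00:40 is 2007-07-03 08:00:40 (crosses midnight).

2007-07-03 08:00:40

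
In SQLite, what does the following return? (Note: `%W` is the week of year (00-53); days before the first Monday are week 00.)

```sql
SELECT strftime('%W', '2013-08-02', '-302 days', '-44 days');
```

First apply '-302 days', '-44 days': 2013-08-02 → 2012-08-21.
2012-08-21 is a Tuesday. SQLite's %W counts Mondays since the year started; the result is 34.

34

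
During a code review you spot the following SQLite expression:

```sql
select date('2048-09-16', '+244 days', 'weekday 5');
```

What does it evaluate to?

Applying '+244 days' to 2048-09-16: counting 244 days forward gives 2049-05-18.
`weekday 5` advances to the next Friday; 2049-05-18 is a Tuesday, so it moves forward to 2049-05-21.

2049-05-21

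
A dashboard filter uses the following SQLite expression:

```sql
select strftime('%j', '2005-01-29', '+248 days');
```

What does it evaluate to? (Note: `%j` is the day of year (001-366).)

First apply '+248 days': 2005-01-29 → 2005-10-04.
Day-of-year for 2005-10-04: days since 2005-01-01 inclusive = 277, zero-padded to 277.

277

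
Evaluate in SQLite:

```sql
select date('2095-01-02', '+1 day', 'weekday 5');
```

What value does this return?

2095-01-07

Advancing 1 more day within January lands on 2095-01-03.
`weekday 5` advances to the next Friday; 2095-01-03 is a Monday, so it moves forward to 2095-01-07.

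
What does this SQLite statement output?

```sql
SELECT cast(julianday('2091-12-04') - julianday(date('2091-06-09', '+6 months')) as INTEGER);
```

Adding +6 months to 2091-06-09 gives 2091-12-09.
Both dates are in December 2091: 9 − 4 = 5.
The subtraction is earlier − later, so the result is −5 → -5.

-5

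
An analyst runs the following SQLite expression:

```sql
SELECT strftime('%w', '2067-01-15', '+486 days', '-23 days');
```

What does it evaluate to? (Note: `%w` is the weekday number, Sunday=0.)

First apply '+486 days', '-23 days': 2067-01-15 → 2068-04-22.
2068-04-22 is a Sunday; with Sunday=0 that is 0.

0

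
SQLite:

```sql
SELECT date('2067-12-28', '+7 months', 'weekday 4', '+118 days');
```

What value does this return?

Adding +7 months to 2067-12-28 gives 2068-07-28.
`weekday 4` advances to the next Thursday; 2068-07-28 is a Saturday, so it moves forward to 2068-08-02.
Applying '+118 days' to 2068-08-02: counting 118 days forward gives 2068-11-28.

2068-11-28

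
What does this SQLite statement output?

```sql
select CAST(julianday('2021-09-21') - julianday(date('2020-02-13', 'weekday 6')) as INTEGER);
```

584

`weekday 6` advances to the next Saturday; 2020-02-13 is a Thursday, so it moves forward to 2020-02-15.
14 days remain in February 2020 after the 15th (29 − 15).
Full months from March 2020 through August 2021 contribute their day counts.
Then 21 days into September 2021.
Total: 14 + 31 + 30 + 31 + 30 + 31 + 31 + 30 + 31 + 30 + 31 + 31 + 28 + 31 + 30 + 31 + 30 + 31 + 31 + 21 = 584.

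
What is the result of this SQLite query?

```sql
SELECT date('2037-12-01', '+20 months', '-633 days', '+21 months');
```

Adding +20 months to 2037-12-01 gives 2039-08-01.
Applying '-633 days' to 2039-08-01: counting 633 days back gives 2037-11-06.
Adding +21 months to 2037-11-06 gives 2039-08-06.

2039-08-06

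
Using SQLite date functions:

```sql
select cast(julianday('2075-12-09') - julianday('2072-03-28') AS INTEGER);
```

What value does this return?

1351

3 days remain in March 2072 after the 28th (31 − 28).
Full months from April 2072 through November 2075 contribute their day counts.
Then 9 days into December 2075.
Total: 3 + 30 + 31 + 30 + 31 + 31 + 30 + 31 + 30 + 31 + 31 + 28 + 31 + 30 + 31 + 30 + 31 + 31 + 30 + 31 + 30 + 31 + 31 + 28 + 31 + 30 + 31 + 30 + 31 + 31 + 30 + 31 + 30 + 31 + 31 + 28 + 31 + 30 + 31 + 30 + 31 + 31 + 30 + 31 + 30 + 9 = 1351.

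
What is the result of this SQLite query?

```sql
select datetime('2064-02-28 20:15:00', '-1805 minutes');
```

2064-02-27 14:10:00

1805 minutes = 30h 5m; -1805 minutes from 2064-02-28 20:15:00 is 2064-02-27 14:10:00 (crosses midnight).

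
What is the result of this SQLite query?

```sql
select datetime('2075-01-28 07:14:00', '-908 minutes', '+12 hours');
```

908 minutes = 15h 8m; -908 minutes from 2075-01-28 07:14:00 is 2075-01-27 16:06:00 (crosses midnight).
+12 hours from 2075-01-27 16:06:00 is 2075-01-28 04:06:00 (crosses midnight).

2075-01-28 04:06:00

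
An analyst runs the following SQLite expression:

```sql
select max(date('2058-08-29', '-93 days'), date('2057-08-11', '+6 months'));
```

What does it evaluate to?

2058-05-28

date('2058-08-29', '-93 days') → 2058-05-28.
date('2057-08-11', '+6 months') → 2058-02-11.
Later of the two is 2058-05-28.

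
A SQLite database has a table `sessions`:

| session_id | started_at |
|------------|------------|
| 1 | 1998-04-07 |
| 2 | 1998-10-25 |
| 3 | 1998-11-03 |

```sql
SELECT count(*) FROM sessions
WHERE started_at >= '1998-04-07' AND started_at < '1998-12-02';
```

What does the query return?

Rows in [1998-04-07, 1998-12-02): 1998-04-07, 1998-10-25, 1998-11-03 → 3 rows.

3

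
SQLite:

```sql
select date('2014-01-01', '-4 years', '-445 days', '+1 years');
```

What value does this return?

Adding -4 years to 2014-01-01 gives 2010-01-01.
Applying '-445 days' to 2010-01-01: counting 445 days back gives 2008-10-13.
Adding +1 year to 2008-10-13 gives 2009-10-13.

2009-10-13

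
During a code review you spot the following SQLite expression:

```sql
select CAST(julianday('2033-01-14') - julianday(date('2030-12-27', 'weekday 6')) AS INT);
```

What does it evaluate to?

`weekday 6` advances to the next Saturday; 2030-12-27 is a Friday, so it moves forward to 2030-12-28.
3 days remain in December 2030 after the 28th (31 − 28).
Full months from January 2031 through December 2032 contribute their day counts.
Then 14 days into January 2033.
Total: 3 + 31 + 28 + 31 + 30 + 31 + 30 + 31 + 31 + 30 + 31 + 30 + 31 + 31 + 29 + 31 + 30 + 31 + 30 + 31 + 31 + 30 + 31 + 30 + 31 + 14 = 748.

748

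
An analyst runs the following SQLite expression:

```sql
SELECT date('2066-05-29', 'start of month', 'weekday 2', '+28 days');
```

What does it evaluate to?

`start of month` rewinds 2066-05-29 to 2066-05-01.
`weekday 2` advances to the next Tuesday; 2066-05-01 is a Saturday, so it moves forward to 2066-05-04.
May 2066 has 31 days; 27 remain after the 4th, so 28 days reach 2066-06-01.

2066-06-01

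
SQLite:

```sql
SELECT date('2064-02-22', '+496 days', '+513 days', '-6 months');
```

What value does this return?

Applying '+496 days' to 2064-02-22: counting 496 days forward gives 2065-07-02.
Applying '+513 days' to 2065-07-02: counting 513 days forward gives 2066-11-27.
Adding -6 months to 2066-11-27 gives 2066-05-27.

2066-05-27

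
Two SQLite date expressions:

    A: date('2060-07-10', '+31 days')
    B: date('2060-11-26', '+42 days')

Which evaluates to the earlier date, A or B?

A

A = 2060-08-10.
B = 2061-01-07.
A is earlier.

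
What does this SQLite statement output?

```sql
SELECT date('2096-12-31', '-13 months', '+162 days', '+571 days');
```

2097-12-03

Adding -13 months to 2096-12-31 targets 2095-11-31. November 2095 has only 30 days, so SQLite normalizes the 1-day overflow forward to 2095-12-01.
Applying '+162 days' to 2095-12-01: counting 162 days forward gives 2096-05-11.
Applying '+571 days' to 2096-05-11: counting 571 days forward gives 2097-12-03.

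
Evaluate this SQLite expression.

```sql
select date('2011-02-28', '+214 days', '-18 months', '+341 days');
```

2011-03-06

Applying '+214 days' to 2011-02-28: counting 214 days forward gives 2011-09-30.
Adding -18 months to 2011-09-30 gives 2010-03-30.
Applying '+341 days' to 2010-03-30: counting 341 days forward gives 2011-03-06.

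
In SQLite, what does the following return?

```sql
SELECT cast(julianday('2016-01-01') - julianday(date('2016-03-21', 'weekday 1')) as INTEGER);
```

-80

`weekday 1` advances to the next Monday; 2016-03-21 is already a Monday, so it stays at 2016-03-21.
30 days remain in January 2016 after the 1st (31 − 1).
February 2016: 29 days (leap year).
Then 21 days into March 2016.
Total: 30 + 29 + 21 = 80.
The subtraction is earlier − later, so the result is −80 → -80.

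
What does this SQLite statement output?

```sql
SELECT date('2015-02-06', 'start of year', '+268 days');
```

`start of year` rewinds 2015-02-06 to 2015-01-01.
Applying '+268 days' to 2015-01-01: counting 268 days forward gives 2015-09-26.

2015-09-26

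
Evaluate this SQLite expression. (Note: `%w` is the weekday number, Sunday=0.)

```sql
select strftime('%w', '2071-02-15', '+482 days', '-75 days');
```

First apply '+482 days', '-75 days': 2071-02-15 → 2072-03-28.
2072-03-28 is a Monday; with Sunday=0 that is 1.

1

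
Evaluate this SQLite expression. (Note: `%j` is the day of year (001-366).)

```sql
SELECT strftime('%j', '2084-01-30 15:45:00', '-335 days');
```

First apply '-335 days': 2084-01-30 15:45:00 → 2083-03-01 15:45:00.
Day-of-year for 2083-03-01: days since 2083-01-01 inclusive = 60, zero-padded to 060.

060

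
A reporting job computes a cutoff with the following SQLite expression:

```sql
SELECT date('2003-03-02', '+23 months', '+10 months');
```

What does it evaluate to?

Adding +23 months to 2003-03-02 gives 2005-02-02.
Adding +10 months to 2005-02-02 gives 2005-12-02.

2005-12-02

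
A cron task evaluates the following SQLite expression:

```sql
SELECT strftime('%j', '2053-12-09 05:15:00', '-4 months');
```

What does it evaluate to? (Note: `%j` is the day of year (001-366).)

221

First apply '-4 months': 2053-12-09 05:15:00 → 2053-08-09 05:15:00.
Day-of-year for 2053-08-09: days since 2053-01-01 inclusive = 221, zero-padded to 221.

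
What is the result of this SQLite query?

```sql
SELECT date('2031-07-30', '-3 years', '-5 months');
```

2028-03-01

Adding -3 years to 2031-07-30 gives 2028-07-30.
Adding -5 months to 2028-07-30 targets 2028-02-30. February 2028 has only 29 days, so SQLite normalizes the 1-day overflow forward to 2028-03-01.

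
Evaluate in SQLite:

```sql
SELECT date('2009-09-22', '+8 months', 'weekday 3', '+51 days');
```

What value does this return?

2010-07-16

Adding +8 months to 2009-09-22 gives 2010-05-22.
`weekday 3` advances to the next Wednesday; 2010-05-22 is a Saturday, so it moves forward to 2010-05-26.
Applying '+51 days' to 2010-05-26: counting 51 days forward gives 2010-07-16.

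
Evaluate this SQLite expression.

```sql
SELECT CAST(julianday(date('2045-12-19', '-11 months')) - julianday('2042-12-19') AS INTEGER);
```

762

Adding -11 months to 2045-12-19 gives 2045-01-19.
12 days remain in December 2042 after the 19th (31 − 19).
Full months from January 2043 through December 2044 contribute their day counts.
Then 19 days into January 2045.
Total: 12 + 31 + 28 + 31 + 30 + 31 + 30 + 31 + 31 + 30 + 31 + 30 + 31 + 31 + 29 + 31 + 30 + 31 + 30 + 31 + 31 + 30 + 31 + 30 + 31 + 19 = 762.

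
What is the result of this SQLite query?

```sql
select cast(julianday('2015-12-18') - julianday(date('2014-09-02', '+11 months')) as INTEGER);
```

138

Adding +11 months to 2014-09-02 gives 2015-08-02.
29 days remain in August 2015 after the 2nd (31 − 2).
September 2015: 30 days.
October 2015: 31 days.
November 2015: 30 days.
Then 18 days into December 2015.
Total: 29 + 30 + 31 + 30 + 18 = 138.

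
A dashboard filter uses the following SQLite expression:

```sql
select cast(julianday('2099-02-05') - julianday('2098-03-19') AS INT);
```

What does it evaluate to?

323

12 days remain in March 2098 after the 19th (31 − 19).
Full months from April 2098 through January 2099 contribute their day counts.
Then 5 days into February 2099.
Total: 12 + 30 + 31 + 30 + 31 + 31 + 30 + 31 + 30 + 31 + 31 + 5 = 323.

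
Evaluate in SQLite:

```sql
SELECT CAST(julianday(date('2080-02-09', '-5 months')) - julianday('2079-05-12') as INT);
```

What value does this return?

120

Adding -5 months to 2080-02-09 gives 2079-09-09.
19 days remain in May 2079 after the 12th (31 − 12).
June 2079: 30 days.
July 2079: 31 days.
August 2079: 31 days.
Then 9 days into September 2079.
Total: 19 + 30 + 31 + 31 + 9 = 120.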